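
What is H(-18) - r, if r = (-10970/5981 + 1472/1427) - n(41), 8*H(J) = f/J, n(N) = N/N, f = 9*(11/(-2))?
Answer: 586205197/273116384 ≈ 2.1464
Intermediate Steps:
f = -99/2 (f = 9*(11*(-1/2)) = 9*(-11/2) = -99/2 ≈ -49.500)
n(N) = 1
H(J) = -99/(16*J) (H(J) = (-99/(2*J))/8 = -99/(16*J))
r = -15385045/8534887 (r = (-10970/5981 + 1472/1427) - 1*1 = (-10970*1/5981 + 1472*(1/1427)) - 1 = (-10970/5981 + 1472/1427) - 1 = -6850158/8534887 - 1 = -15385045/8534887 ≈ -1.8026)
H(-18) - r = -99/16/(-18) - 1*(-15385045/8534887) = -99/16*(-1/18) + 15385045/8534887 = 11/32 + 15385045/8534887 = 586205197/273116384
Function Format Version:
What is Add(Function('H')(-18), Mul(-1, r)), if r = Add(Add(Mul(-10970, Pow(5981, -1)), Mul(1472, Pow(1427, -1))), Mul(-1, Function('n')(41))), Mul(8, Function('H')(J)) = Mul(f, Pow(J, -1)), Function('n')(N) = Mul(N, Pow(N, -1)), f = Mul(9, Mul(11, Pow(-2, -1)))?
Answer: Rational(586205197, 273116384) ≈ 2.1464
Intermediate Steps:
f = Rational(-99, 2) (f = Mul(9, Mul(11, Rational(-1, 2))) = Mul(9, Rational(-11, 2)) = Rational(-99, 2) ≈ -49.500)
Function('n')(N) = 1
Function('H')(J) = Mul(Rational(-99, 16), Pow(J, -1)) (Function('H')(J) = Mul(Rational(1, 8), Mul(Rational(-99, 2), Pow(J, -1))) = Mul(Rational(-99, 16), Pow(J, -1)))
r = Rational(-15385045, 8534887) (r = Add(Add(Mul(-10970, Pow(5981, -1)), Mul(1472, Pow(1427, -1))), Mul(-1, 1)) = Add(Add(Mul(-10970, Rational(1, 5981)), Mul(1472, Rational(1, 1427))), -1) = Add(Add(Rational(-10970, 5981), Rational(1472, 1427)), -1) = Add(Rational(-6850158, 8534887), -1) = Rational(-15385045, 8534887) ≈ -1.8026)
Add(Function('H')(-18), Mul(-1, r)) = Add(Mul(Rational(-99, 16), Pow(-18, -1)), Mul(-1, Rational(-15385045, 8534887))) = Add(Mul(Rational(-99, 16), Rational(-1, 18)), Rational(15385045, 8534887)) = Add(Rational(11, 32), Rational(15385045, 8534887)) = Rational(586205197, 273116384)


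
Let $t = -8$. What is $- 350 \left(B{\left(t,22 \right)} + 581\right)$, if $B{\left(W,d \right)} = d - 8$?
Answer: $-208250$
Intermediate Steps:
$B{\left(W,d \right)} = -8 + d$
$- 350 \left(B{\left(t,22 \right)} + 581\right) = - 350 \left(\left(-8 + 22\right) + 581\right) = - 350 \left(14 + 581\right) = \left(-350\right) 595 = -208250$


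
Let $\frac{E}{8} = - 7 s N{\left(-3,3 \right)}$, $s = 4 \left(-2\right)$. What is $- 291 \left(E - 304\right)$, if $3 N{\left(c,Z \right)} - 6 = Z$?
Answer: $-302640$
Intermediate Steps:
$s = -8$
$N{\left(c,Z \right)} = 2 + \frac{Z}{3}$
$E = 1344$ ($E = 8 \left(-7\right) \left(-8\right) \left(2 + \frac{1}{3} \cdot 3\right) = 8 \cdot 56 \left(2 + 1\right) = 8 \cdot 56 \cdot 3 = 8 \cdot 168 = 1344$)
$- 291 \left(E - 304\right) = - 291 \left(1344 - 304\right) = \left(-291\right) 1040 = -302640$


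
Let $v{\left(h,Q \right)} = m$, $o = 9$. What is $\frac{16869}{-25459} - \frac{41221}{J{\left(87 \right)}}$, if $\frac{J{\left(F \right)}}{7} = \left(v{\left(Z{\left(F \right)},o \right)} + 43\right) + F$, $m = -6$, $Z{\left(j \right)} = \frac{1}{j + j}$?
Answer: $- \frac{152012533}{3156916} \approx -48.152$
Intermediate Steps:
$Z{\left(j \right)} = \frac{1}{2 j}$
$v{\left(h,Q \right)} = -6$
$J{\left(F \right)} = 259 + 7 F$ ($J{\left(F \right)} = 7 \left(\left(-6 + 43\right) + F\right) = 7 \left(37 + F\right) = 259 + 7 F$)
$\frac{16869}{-25459} - \frac{41221}{J{\left(87 \right)}} = \frac{16869}{-25459} - \frac{41221}{259 + 7 \cdot 87} = 16869 \left(- \frac{1}{25459}\right) - \frac{41221}{259 + 609} = - \frac{16869}{25459} - \frac{41221}{868} = - \frac{152012533}{3156916}$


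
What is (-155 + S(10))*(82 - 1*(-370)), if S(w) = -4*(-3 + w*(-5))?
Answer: 25764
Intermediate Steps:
S(w) = 12 + 20*w (S(w) = -4*(-3 - 5*w) = 12 + 20*w)
(-155 + S(10))*(82 - 1*(-370)) = (-155 + (12 + 20*10))*(82 - 1*(-370)) = (-155 + (12 + 200))*(82 + 370) = (-155 + 212)*452 = 57*452 = 25764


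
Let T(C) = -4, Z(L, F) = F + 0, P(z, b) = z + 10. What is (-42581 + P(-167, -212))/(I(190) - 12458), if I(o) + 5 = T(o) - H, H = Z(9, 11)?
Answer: 1257/367 ≈ 3.4251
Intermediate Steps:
P(z, b) = 10 + z
Z(L, F) = F
H = 11
I(o) = -20 (I(o) = -5 + (-4 - 1*11) = -5 + (-4 - 11) = -5 - 15 = -20)
(-42581 + P(-167, -212))/(I(190) - 12458) = (-42581 + (10 - 167))/(-20 - 12458) = (-42581 - 157)/(-12478) = -42738*(-1/12478) = 1257/367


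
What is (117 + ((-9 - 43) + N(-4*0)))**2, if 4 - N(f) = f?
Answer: 4761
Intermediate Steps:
N(f) = 4 - f
(117 + ((-9 - 43) + N(-4*0)))**2 = (117 + ((-9 - 43) + (4 - (-4)*0)))**2 = (117 + (-52 + (4 - 1*0)))**2 = (117 + (-52 + (4 + 0)))**2 = (117 + (-52 + 4))**2 = (117 - 48)**2 = 69**2 = 4761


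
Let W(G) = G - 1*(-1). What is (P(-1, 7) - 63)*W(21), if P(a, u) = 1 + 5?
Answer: -1254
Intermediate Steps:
P(a, u) = 6
W(G) = 1 + G (W(G) = G + 1 = 1 + G)
(P(-1, 7) - 63)*W(21) = (6 - 63)*(1 + 21) = -57*22 = -1254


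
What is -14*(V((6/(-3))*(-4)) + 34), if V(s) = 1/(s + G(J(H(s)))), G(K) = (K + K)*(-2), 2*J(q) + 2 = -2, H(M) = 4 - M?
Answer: -3815/8 ≈ -476.88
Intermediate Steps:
J(q) = -2 (J(q) = -1 + (½)*(-2) = -1 - 1 = -2)
G(K) = -4*K (G(K) = (2*K)*(-2) = -4*K)
V(s) = 1/(8 + s) (V(s) = 1/(s - 4*(-2)) = 1/(s + 8) = 1/(8 + s))
-14*(V((6/(-3))*(-4)) + 34) = -14*(1/(8 + (6/(-3))*(-4)) + 34) = -14*(1/(8 + (6*(-⅓))*(-4)) + 34) = -14*(1/(8 - 2*(-4)) + 34) = -14*(1/(8 + 8) + 34) = -14*(1/16 + 34) = -14*545/16 = -3815/8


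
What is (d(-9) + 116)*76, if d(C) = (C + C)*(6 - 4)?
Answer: 6080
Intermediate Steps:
d(C) = 4*C (d(C) = (2*C)*2 = 4*C)
(d(-9) + 116)*76 = (4*(-9) + 116)*76 = (-36 + 116)*76 = 80*76 = 6080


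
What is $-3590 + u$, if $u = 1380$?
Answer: $-2210$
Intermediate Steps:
$-3590 + u = -3590 + 1380 = -2210$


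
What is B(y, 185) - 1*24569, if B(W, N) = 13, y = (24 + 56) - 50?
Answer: -24556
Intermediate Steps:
y = 30 (y = 80 - 50 = 30)
B(y, 185) - 1*24569 = 13 - 1*24569 = 13 - 24569 = -24556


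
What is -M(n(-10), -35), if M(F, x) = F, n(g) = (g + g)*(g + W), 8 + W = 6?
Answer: -240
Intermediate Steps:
W = -2 (W = -8 + 6 = -2)
n(g) = 2*g*(-2 + g) (n(g) = (g + g)*(g - 2) = (2*g)*(-2 + g) = 2*g*(-2 + g))
-M(n(-10), -35) = -2*(-10)*(-2 - 10) = -2*(-10)*(-12) = -1*240 = -240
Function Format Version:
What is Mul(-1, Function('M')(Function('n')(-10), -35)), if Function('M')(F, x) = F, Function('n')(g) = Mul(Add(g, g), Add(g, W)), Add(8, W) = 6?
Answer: -240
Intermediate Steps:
W = -2 (W = Add(-8, 6) = -2)
Function('n')(g) = Mul(2, g, Add(-2, g)) (Function('n')(g) = Mul(Add(g, g), Add(g, -2)) = Mul(Mul(2, g), Add(-2, g)) = Mul(2, g, Add(-2, g)))
Mul(-1, Function('M')(Function('n')(-10), -35)) = Mul(-1, Mul(2, -10, Add(-2, -10))) = Mul(-1, Mul(2, -10, -12)) = Mul(-1, 240) = -240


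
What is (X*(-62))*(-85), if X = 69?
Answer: 363630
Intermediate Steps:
(X*(-62))*(-85) = (69*(-62))*(-85) = -4278*(-85) = 363630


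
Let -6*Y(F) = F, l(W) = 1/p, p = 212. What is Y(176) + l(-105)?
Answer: -18653/636 ≈ -29.329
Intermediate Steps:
l(W) = 1/212
Y(F) = -F/6
Y(176) + l(-105) = -1/6*176 + 1/212 = -88/3 + 1/212 = -18653/636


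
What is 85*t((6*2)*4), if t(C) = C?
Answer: 4080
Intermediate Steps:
85*t((6*2)*4) = 85*((6*2)*4) = 85*(12*4) = 85*48 = 4080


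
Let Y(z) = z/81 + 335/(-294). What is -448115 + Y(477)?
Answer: -395233241/882 ≈ -4.4811e+5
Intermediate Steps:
Y(z) = -335/294 + z/81 (Y(z) = z*(1/81) + 335*(-1/294) = z/81 - 335/294 = -335/294 + z/81)
-448115 + Y(477) = -448115 + (-335/294 + (1/81)*477) = -448115 + (-335/294 + 53/9) = -448115 + 4189/882 = -395233241/882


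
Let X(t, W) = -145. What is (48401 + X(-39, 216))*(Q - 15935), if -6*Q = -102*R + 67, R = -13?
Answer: -2340488384/3 ≈ -7.8016e+8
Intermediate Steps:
Q = -1393/6 (Q = -(-102*(-13) + 67)/6 = -(1326 + 67)/6 = -1/6*1393 = -1393/6 ≈ -232.17)
(48401 + X(-39, 216))*(Q - 15935) = (48401 - 145)*(-1393/6 - 15935) = 48256*(-97003/6) = -2340488384/3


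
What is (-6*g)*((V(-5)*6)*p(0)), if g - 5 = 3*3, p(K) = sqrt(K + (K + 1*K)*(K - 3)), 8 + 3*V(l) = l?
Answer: 0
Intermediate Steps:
V(l) = -8/3 + l/3
p(K) = sqrt(K + 2*K*(-3 + K)) (p(K) = sqrt(K + (K + K)*(-3 + K)) = sqrt(K + (2*K)*(-3 + K)) = sqrt(K + 2*K*(-3 + K)))
g = 14 (g = 5 + 3*3 = 5 + 9 = 14)
(-6*g)*((V(-5)*6)*p(0)) = (-6*14)*(((-8/3 + (1/3)*(-5))*6)*sqrt(0*(-5 + 2*0))) = -84*(-8/3 - 5/3)*6*sqrt(0*(-5 + 0)) = -84*(-13/3*6)*sqrt(0*(-5)) = -(-2184)*sqrt(0) = -(-2184)*0 = -84*0 = 0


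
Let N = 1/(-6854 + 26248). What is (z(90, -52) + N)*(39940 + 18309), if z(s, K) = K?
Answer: -58743359263/19394 ≈ -3.0289e+6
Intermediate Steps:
N = 1/19394 ≈ 5.1562e-5
(z(90, -52) + N)*(39940 + 18309) = (-52 + 1/19394)*(39940 + 18309) = -1008487/19394*58249 = -58743359263/19394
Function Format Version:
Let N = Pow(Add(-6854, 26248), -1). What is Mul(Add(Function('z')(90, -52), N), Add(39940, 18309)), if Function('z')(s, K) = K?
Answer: Rational(-58743359263, 19394) ≈ -3.0289e+6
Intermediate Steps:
N = Rational(1, 19394) (N = Pow(19394, -1) = Rational(1, 19394) ≈ 5.1562e-5)
Mul(Add(Function('z')(90, -52), N), Add(39940, 18309)) = Mul(Add(-52, Rational(1, 19394)), Add(39940, 18309)) = Mul(Rational(-1008487, 19394), 58249) = Rational(-58743359263, 19394)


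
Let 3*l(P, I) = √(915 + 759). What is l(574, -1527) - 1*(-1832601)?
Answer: 1832601 + √186 ≈ 1.8326e+6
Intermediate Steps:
l(P, I) = √186 (l(P, I) = √(915 + 759)/3 = √1674/3 = (3*√186)/3 = √186)
l(574, -1527) - 1*(-1832601) = √186 - 1*(-1832601) = √186 + 1832601 = 1832601 + √186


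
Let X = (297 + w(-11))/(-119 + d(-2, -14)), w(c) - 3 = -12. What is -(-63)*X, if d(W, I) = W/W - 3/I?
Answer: -254016/1649 ≈ -154.04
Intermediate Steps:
w(c) = -9 (w(c) = 3 - 12 = -9)
d(W, I) = 1 - 3/I
X = -4032/1649 (X = (297 - 9)/(-119 + (-3 - 14)/(-14)) = 288/(-119 - 1/14*(-17)) = 288/(-119 + 17/14) = 288/(-1649/14) = 288*(-14/1649) = -4032/1649 ≈ -2.4451)
-(-63)*X = -(-63)*(-4032)/1649 = -1*254016/1649 = -254016/1649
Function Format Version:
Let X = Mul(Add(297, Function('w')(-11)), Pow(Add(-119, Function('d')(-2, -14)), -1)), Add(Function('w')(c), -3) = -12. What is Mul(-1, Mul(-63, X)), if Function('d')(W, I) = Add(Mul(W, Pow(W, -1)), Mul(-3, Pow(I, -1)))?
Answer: Rational(-254016, 1649) ≈ -154.04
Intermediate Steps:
Function('w')(c) = -9 (Function('w')(c) = Add(3, -12) = -9)
Function('d')(W, I) = Add(1, Mul(-3, Pow(I, -1)))
X = Rational(-4032, 1649) (X = Mul(Add(297, -9), Pow(Add(-119, Mul(Pow(-14, -1), Add(-3, -14))), -1)) = Mul(288, Pow(Add(-119, Mul(Rational(-1, 14), -17)), -1)) = Mul(288, Pow(Add(-119, Rational(17, 14)), -1)) = Mul(288, Pow(Rational(-1649, 14), -1)) = Mul(288, Rational(-14, 1649)) = Rational(-4032, 1649) ≈ -2.4451)
Mul(-1, Mul(-63, X)) = Mul(-1, Mul(-63, Rational(-4032, 1649))) = Mul(-1, Rational(254016, 1649)) = Rational(-254016, 1649)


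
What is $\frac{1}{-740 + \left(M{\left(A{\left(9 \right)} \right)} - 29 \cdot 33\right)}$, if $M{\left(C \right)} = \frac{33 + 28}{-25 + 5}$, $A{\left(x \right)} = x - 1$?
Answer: $- \frac{20}{34001} \approx -0.00058822$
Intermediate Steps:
$A{\left(x \right)} = -1 + x$
$M{\left(C \right)} = - \frac{61}{20}$ ($M{\left(C \right)} = \frac{61}{-20} = 61 \left(- \frac{1}{20}\right) = - \frac{61}{20}$)
$\frac{1}{-740 + \left(M{\left(A{\left(9 \right)} \right)} - 29 \cdot 33\right)} = \frac{1}{-740 - \left(\frac{61}{20} + 29 \cdot 33\right)} = \frac{1}{-740 - \frac{19201}{20}} = \frac{1}{- \frac{34001}{20}} = - \frac{20}{34001}$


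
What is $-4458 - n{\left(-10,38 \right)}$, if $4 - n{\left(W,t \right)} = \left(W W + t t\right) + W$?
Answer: $-2928$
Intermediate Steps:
$n{\left(W,t \right)} = 4 - W - W^{2} - t^{2}$ ($n{\left(W,t \right)} = 4 - \left(\left(W W + t t\right) + W\right) = 4 - \left(\left(W^{2} + t^{2}\right) + W\right) = 4 - \left(W + W^{2} + t^{2}\right) = 4 - W - W^{2} - t^{2}$)
$-4458 - n{\left(-10,38 \right)} = -4458 - \left(4 - -10 - \left(-10\right)^{2} - 38^{2}\right) = -4458 - \left(4 + 10 - 100 - 1444\right) = -4458 - -1530 = -4458 + 1530 = -2928$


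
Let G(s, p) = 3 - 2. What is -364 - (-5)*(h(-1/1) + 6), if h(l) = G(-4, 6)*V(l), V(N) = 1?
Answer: -329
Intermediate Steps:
G(s, p) = 1
h(l) = 1 (h(l) = 1*1 = 1)
-364 - (-5)*(h(-1/1) + 6) = -364 - (-5)*(1 + 6) = -364 - (-5)*7 = -364 - 1*(-35) = -364 + 35 = -329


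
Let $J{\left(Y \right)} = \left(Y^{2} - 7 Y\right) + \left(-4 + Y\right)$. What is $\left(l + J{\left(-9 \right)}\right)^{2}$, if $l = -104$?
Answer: $729$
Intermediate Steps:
$J{\left(Y \right)} = -4 + Y^{2} - 6 Y$
$\left(l + J{\left(-9 \right)}\right)^{2} = \left(-104 - \left(-50 - 81\right)\right)^{2} = \left(-104 + \left(-4 + 81 + 54\right)\right)^{2} = \left(-104 + 131\right)^{2} = 27^{2} = 729$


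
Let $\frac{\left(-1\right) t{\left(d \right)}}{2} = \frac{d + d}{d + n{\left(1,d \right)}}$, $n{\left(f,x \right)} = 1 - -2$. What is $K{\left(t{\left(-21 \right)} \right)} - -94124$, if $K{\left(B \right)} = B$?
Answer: $\frac{282358}{3} \approx 94119.0$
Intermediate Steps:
$n{\left(f,x \right)} = 3$ ($n{\left(f,x \right)} = 1 + 2 = 3$)
$t{\left(d \right)} = - \frac{4 d}{3 + d}$ ($t{\left(d \right)} = - 2 \frac{d + d}{d + 3} = - 2 \frac{2 d}{3 + d} = - \frac{4 d}{3 + d}$)
$K{\left(t{\left(-21 \right)} \right)} - -94124 = \left(-4\right) \left(-21\right) \frac{1}{3 - 21} - -94124 = \left(-4\right) \left(-21\right) \frac{1}{-18} + 94124 = \left(-4\right) \left(-21\right) \left(- \frac{1}{18}\right) + 94124 = - \frac{14}{3} + 94124 = \frac{282358}{3}$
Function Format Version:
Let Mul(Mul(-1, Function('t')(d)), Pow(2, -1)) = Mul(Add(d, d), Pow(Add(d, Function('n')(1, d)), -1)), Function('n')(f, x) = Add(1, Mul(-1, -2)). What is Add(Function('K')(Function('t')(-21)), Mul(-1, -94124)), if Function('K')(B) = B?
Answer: Rational(282358, 3) ≈ 94119.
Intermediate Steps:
Function('n')(f, x) = 3 (Function('n')(f, x) = Add(1, 2) = 3)
Function('t')(d) = Mul(-4, d, Pow(Add(3, d), -1)) (Function('t')(d) = Mul(-2, Mul(Add(d, d), Pow(Add(d, 3), -1))) = Mul(-2, Mul(Mul(2, d), Pow(Add(3, d), -1))) = Mul(-2, Mul(2, d, Pow(Add(3, d), -1))) = Mul(-4, d, Pow(Add(3, d), -1)))
Add(Function('K')(Function('t')(-21)), Mul(-1, -94124)) = Add(Mul(-4, -21, Pow(Add(3, -21), -1)), Mul(-1, -94124)) = Add(Mul(-4, -21, Pow(-18, -1)), 94124) = Add(Mul(-4, -21, Rational(-1, 18)), 94124) = Add(Rational(-14, 3), 94124) = Rational(282358, 3)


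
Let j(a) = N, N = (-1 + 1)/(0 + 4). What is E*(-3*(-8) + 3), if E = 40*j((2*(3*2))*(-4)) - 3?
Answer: -81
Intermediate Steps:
N = 0 (N = 0/4 = 0*(1/4) = 0)
j(a) = 0
E = -3 (E = 40*0 - 3 = 0 - 3 = -3)
E*(-3*(-8) + 3) = -3*(-3*(-8) + 3) = -3*(24 + 3) = -3*27 = -81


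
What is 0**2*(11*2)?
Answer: 0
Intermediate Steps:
0**2*(11*2) = 0*22 = 0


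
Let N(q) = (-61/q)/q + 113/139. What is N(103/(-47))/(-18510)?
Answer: 8765647/13647895005 ≈ 0.00064227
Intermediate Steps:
N(q) = 113/139 - 61/q² (N(q) = -61/q² + 113*(1/139) = -61/q² + 113/139 = 113/139 - 61/q²)
N(103/(-47))/(-18510) = (113/139 - 61/(103/(-47))²)/(-18510) = (113/139 - 61/(103*(-1/47))²)*(-1/18510) = (113/139 - 61/(-103/47)²)*(-1/18510) = (113/139 - 61*2209/10609)*(-1/18510) = (113/139 - 134749/10609)*(-1/18510) = -17531294/1474651*(-1/18510) = 8765647/13647895005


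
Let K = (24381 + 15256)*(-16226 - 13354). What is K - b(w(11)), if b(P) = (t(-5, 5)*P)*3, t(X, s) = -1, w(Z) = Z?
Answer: -1172462427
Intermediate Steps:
K = -1172462460 (K = 39637*(-29580) = -1172462460)
b(P) = -3*P (b(P) = -P*3 = -3*P)
K - b(w(11)) = -1172462460 - (-3)*11 = -1172462460 - 1*(-33) = -1172462460 + 33 = -1172462427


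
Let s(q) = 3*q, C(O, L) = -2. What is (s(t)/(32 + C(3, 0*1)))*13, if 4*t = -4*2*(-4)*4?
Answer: 208/5 ≈ 41.600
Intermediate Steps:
t = 32 (t = (-4*2*(-4)*4)/4 = (-(-32)*4)/4 = (-4*(-8)*4)/4 = (32*4)/4 = (1/4)*128 = 32)
(s(t)/(32 + C(3, 0*1)))*13 = ((3*32)/(32 - 2))*13 = (96/30)*13 = ((1/30)*96)*13 = (16/5)*13 = 208/5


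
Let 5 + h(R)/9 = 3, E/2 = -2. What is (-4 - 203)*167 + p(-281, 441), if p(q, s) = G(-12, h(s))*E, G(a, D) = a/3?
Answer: -34553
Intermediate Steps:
E = -4 (E = 2*(-2) = -4)
h(R) = -18 (h(R) = -45 + 9*3 = -45 + 27 = -18)
G(a, D) = a/3 (G(a, D) = a*(⅓) = a/3)
p(q, s) = 16 (p(q, s) = ((⅓)*(-12))*(-4) = -4*(-4) = 16)
(-4 - 203)*167 + p(-281, 441) = (-4 - 203)*167 + 16 = -207*167 + 16 = -34569 + 16 = -34553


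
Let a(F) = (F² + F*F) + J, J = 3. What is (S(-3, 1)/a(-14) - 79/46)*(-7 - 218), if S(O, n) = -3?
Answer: 1410435/3634 ≈ 388.12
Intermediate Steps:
a(F) = 3 + 2*F² (a(F) = (F² + F*F) + 3 = (F² + F²) + 3 = 2*F² + 3 = 3 + 2*F²)
(S(-3, 1)/a(-14) - 79/46)*(-7 - 218) = (-3/(3 + 2*(-14)²) - 79/46)*(-7 - 218) = (-3/(3 + 2*196) - 79*1/46)*(-225) = (-3/(3 + 392) - 79/46)*(-225) = (-3/395 - 79/46)*(-225) = -31343/18170*(-225) = 1410435/3634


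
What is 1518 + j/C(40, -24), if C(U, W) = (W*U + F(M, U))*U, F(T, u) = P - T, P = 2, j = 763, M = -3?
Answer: 57986837/38200 ≈ 1518.0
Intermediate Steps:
F(T, u) = 2 - T
C(U, W) = U*(5 + U*W) (C(U, W) = (W*U + (2 - 1*(-3)))*U = (U*W + (2 + 3))*U = (U*W + 5)*U = (5 + U*W)*U = U*(5 + U*W))
1518 + j/C(40, -24) = 1518 + 763/((40*(5 + 40*(-24)))) = 1518 + 763/((40*(5 - 960))) = 1518 + 763/((40*(-955))) = 1518 + 763/(-38200) = 1518 + 763*(-1/38200) = 1518 - 763/38200 = 57986837/38200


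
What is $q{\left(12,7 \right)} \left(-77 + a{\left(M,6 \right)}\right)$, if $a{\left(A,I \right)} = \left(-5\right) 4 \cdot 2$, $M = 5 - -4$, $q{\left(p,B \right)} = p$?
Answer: $-1404$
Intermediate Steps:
$M = 9$ ($M = 5 + 4 = 9$)
$a{\left(A,I \right)} = -40$ ($a{\left(A,I \right)} = \left(-20\right) 2 = -40$)
$q{\left(12,7 \right)} \left(-77 + a{\left(M,6 \right)}\right) = 12 \left(-77 - 40\right) = 12 \left(-117\right) = -1404$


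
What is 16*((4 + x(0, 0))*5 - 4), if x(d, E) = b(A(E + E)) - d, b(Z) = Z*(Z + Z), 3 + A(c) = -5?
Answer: 10496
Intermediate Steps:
A(c) = -8 (A(c) = -3 - 5 = -8)
b(Z) = 2*Z**2 (b(Z) = Z*(2*Z) = 2*Z**2)
x(d, E) = 128 - d (x(d, E) = 2*(-8)**2 - d = 2*64 - d = 128 - d)
16*((4 + x(0, 0))*5 - 4) = 16*((4 + (128 - 1*0))*5 - 4) = 16*((4 + (128 + 0))*5 - 4) = 16*((4 + 128)*5 - 4) = 16*(132*5 - 4) = 16*(660 - 4) = 16*656 = 10496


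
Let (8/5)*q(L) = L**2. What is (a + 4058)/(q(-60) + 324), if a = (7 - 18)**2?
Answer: 1393/858 ≈ 1.6235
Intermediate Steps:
a = 121 (a = (-11)**2 = 121)
q(L) = 5*L**2/8
(a + 4058)/(q(-60) + 324) = (121 + 4058)/((5/8)*(-60)**2 + 324) = 4179/((5/8)*3600 + 324) = 4179/(2250 + 324) = 4179/2574 = 4179*(1/2574) = 1393/858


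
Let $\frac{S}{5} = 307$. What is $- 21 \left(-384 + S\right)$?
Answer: $-24171$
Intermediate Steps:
$S = 1535$ ($S = 5 \cdot 307 = 1535$)
$- 21 \left(-384 + S\right) = - 21 \left(-384 + 1535\right) = \left(-21\right) 1151 = -24171$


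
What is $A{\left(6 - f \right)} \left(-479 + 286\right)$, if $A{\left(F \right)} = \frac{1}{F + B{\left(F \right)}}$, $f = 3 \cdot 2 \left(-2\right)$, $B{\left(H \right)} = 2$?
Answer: $- \frac{193}{20} \approx -9.65$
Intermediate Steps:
$f = -12$ ($f = 6 \left(-2\right) = -12$)
$A{\left(F \right)} = \frac{1}{2 + F}$ ($A{\left(F \right)} = \frac{1}{F + 2} = \frac{1}{2 + F}$)
$A{\left(6 - f \right)} \left(-479 + 286\right) = \frac{-479 + 286}{2 + \left(6 - -12\right)} = \frac{1}{2 + \left(6 + 12\right)} \left(-193\right) = \frac{1}{2 + 18} \left(-193\right) = \frac{1}{20} \left(-193\right) = - \frac{193}{20}$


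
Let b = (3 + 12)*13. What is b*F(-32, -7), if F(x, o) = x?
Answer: -6240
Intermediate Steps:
b = 195 (b = 15*13 = 195)
b*F(-32, -7) = 195*(-32) = -6240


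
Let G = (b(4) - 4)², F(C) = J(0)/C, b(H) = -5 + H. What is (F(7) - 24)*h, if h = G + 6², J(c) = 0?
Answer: -1464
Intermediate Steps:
F(C) = 0 (F(C) = 0/C = 0)
G = 25 (G = ((-5 + 4) - 4)² = (-1 - 4)² = (-5)² = 25)
h = 61 (h = 25 + 6² = 25 + 36 = 61)
(F(7) - 24)*h = (0 - 24)*61 = -24*61 = -1464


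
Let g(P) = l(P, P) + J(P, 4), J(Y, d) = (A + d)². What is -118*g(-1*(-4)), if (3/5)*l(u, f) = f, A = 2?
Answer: -15104/3 ≈ -5034.7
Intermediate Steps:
J(Y, d) = (2 + d)²
l(u, f) = 5*f/3
g(P) = 36 + 5*P/3 (g(P) = 5*P/3 + (2 + 4)² = 5*P/3 + 6² = 5*P/3 + 36 = 36 + 5*P/3)
-118*g(-1*(-4)) = -118*(36 + 5*(-1*(-4))/3) = -118*(36 + (5/3)*4) = -118*(36 + 20/3) = -118*128/3 = -15104/3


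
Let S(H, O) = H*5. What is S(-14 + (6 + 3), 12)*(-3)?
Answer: 75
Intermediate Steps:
S(H, O) = 5*H
S(-14 + (6 + 3), 12)*(-3) = (5*(-14 + (6 + 3)))*(-3) = (5*(-14 + 9))*(-3) = (5*(-5))*(-3) = -25*(-3) = 75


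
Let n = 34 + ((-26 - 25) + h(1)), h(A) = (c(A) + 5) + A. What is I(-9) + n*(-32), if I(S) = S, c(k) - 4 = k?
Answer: 183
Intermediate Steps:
c(k) = 4 + k
h(A) = 9 + 2*A (h(A) = ((4 + A) + 5) + A = (9 + A) + A = 9 + 2*A)
n = -6 (n = 34 + ((-26 - 25) + (9 + 2*1)) = 34 + (-51 + (9 + 2)) = 34 + (-51 + 11) = 34 - 40 = -6)
I(-9) + n*(-32) = -9 - 6*(-32) = -9 + 192 = 183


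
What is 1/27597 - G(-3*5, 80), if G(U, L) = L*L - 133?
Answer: -172950398/27597 ≈ -6267.0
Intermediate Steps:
G(U, L) = -133 + L² (G(U, L) = L² - 133 = -133 + L²)
1/27597 - G(-3*5, 80) = 1/27597 - (-133 + 80²) = 1/27597 - (-133 + 6400) = 1/27597 - 1*6267 = 1/27597 - 6267 = -172950398/27597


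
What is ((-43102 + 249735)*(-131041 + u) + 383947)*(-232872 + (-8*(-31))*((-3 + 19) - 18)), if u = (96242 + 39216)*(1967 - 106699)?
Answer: 684114905382266041872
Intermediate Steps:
u = -14186787256 (u = 135458*(-104732) = -14186787256)
((-43102 + 249735)*(-131041 + u) + 383947)*(-232872 + (-8*(-31))*((-3 + 19) - 18)) = ((-43102 + 249735)*(-131041 - 14186787256) + 383947)*(-232872 + (-8*(-31))*((-3 + 19) - 18)) = (206633*(-14186918297) + 383947)*(-232872 + 248*(16 - 18)) = (-2931485488464001 + 383947)*(-232872 + 248*(-2)) = -2931485488080054*(-232872 - 496) = -2931485488080054*(-233368) = 684114905382266041872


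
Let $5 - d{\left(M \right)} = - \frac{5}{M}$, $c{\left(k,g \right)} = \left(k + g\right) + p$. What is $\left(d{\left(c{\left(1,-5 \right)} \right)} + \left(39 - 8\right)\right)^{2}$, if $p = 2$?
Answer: $\frac{4489}{4} \approx 1122.3$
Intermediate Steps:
$c{\left(k,g \right)} = 2 + g + k$ ($c{\left(k,g \right)} = \left(k + g\right) + 2 = \left(g + k\right) + 2 = 2 + g + k$)
$d{\left(M \right)} = 5 + \frac{5}{M}$ ($d{\left(M \right)} = 5 - - \frac{5}{M} = 5 + \frac{5}{M}$)
$\left(d{\left(c{\left(1,-5 \right)} \right)} + \left(39 - 8\right)\right)^{2} = \left(\left(5 + \frac{5}{2 - 5 + 1}\right) + \left(39 - 8\right)\right)^{2} = \left(\left(5 + \frac{5}{-2}\right) + 31\right)^{2} = \left(\left(5 + 5 \left(- \frac{1}{2}\right)\right) + 31\right)^{2} = \left(\left(5 - \frac{5}{2}\right) + 31\right)^{2} = \left(\frac{5}{2} + 31\right)^{2} = \left(\frac{67}{2}\right)^{2} = \frac{4489}{4}$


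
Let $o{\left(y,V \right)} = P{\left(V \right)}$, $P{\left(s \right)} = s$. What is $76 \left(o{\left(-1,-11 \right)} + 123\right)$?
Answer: $8512$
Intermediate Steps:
$o{\left(y,V \right)} = V$
$76 \left(o{\left(-1,-11 \right)} + 123\right) = 76 \left(-11 + 123\right) = 76 \cdot 112 = 8512$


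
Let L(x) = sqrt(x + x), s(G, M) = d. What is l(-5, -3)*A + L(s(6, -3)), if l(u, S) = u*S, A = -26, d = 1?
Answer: -390 + sqrt(2) ≈ -388.59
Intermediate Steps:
s(G, M) = 1
l(u, S) = S*u
L(x) = sqrt(2)*sqrt(x) (L(x) = sqrt(2*x) = sqrt(2)*sqrt(x))
l(-5, -3)*A + L(s(6, -3)) = -3*(-5)*(-26) + sqrt(2)*sqrt(1) = 15*(-26) + sqrt(2)*1 = -390 + sqrt(2)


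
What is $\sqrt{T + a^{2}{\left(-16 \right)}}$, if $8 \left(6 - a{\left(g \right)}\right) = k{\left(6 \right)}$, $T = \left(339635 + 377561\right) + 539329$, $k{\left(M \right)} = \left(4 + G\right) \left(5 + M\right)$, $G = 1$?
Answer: $\frac{\sqrt{80417649}}{8} \approx 1120.9$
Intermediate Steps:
$k{\left(M \right)} = 25 + 5 M$ ($k{\left(M \right)} = \left(4 + 1\right) \left(5 + M\right) = 5 \left(5 + M\right) = 25 + 5 M$)
$T = 1256525$ ($T = 717196 + 539329 = 1256525$)
$a{\left(g \right)} = - \frac{7}{8}$ ($a{\left(g \right)} = 6 - \frac{25 + 5 \cdot 6}{8} = 6 - \frac{25 + 30}{8} = 6 - \frac{55}{8} = - \frac{7}{8}$)
$\sqrt{T + a^{2}{\left(-16 \right)}} = \sqrt{1256525 + \left(- \frac{7}{8}\right)^{2}} = \sqrt{1256525 + \frac{49}{64}} = \sqrt{\frac{80417649}{64}} = \frac{\sqrt{80417649}}{8}$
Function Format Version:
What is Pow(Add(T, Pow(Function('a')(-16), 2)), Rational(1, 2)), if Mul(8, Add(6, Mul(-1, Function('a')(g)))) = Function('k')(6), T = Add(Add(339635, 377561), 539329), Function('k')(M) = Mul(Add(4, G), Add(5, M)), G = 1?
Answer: Mul(Rational(1, 8), Pow(80417649, Rational(1, 2))) ≈ 1120.9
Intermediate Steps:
Function('k')(M) = Add(25, Mul(5, M)) (Function('k')(M) = Mul(Add(4, 1), Add(5, M)) = Mul(5, Add(5, M)) = Add(25, Mul(5, M)))
T = 1256525 (T = Add(717196, 539329) = 1256525)
Function('a')(g) = Rational(-7, 8) (Function('a')(g) = Add(6, Mul(Rational(-1, 8), Add(25, Mul(5, 6)))) = Add(6, Mul(Rational(-1, 8), Add(25, 30))) = Add(6, Mul(Rational(-1, 8), 55)) = Add(6, Rational(-55, 8)) = Rational(-7, 8))
Pow(Add(T, Pow(Function('a')(-16), 2)), Rational(1, 2)) = Pow(Add(1256525, Pow(Rational(-7, 8), 2)), Rational(1, 2)) = Pow(Add(1256525, Rational(49, 64)), Rational(1, 2)) = Pow(Rational(80417649, 64), Rational(1, 2)) = Mul(Rational(1, 8), Pow(80417649, Rational(1, 2)))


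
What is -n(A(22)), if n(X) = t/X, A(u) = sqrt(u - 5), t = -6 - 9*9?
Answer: 87*sqrt(17)/17 ≈ 21.101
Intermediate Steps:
t = -87 (t = -6 - 81 = -87)
A(u) = sqrt(-5 + u)
n(X) = -87/X
-n(A(22)) = -(-87)/(sqrt(-5 + 22)) = -(-87)/(sqrt(17)) = -(-87)*sqrt(17)/17 = 87*sqrt(17)/17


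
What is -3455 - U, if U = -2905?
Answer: -550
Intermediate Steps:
-3455 - U = -3455 - 1*(-2905) = -3455 + 2905 = -550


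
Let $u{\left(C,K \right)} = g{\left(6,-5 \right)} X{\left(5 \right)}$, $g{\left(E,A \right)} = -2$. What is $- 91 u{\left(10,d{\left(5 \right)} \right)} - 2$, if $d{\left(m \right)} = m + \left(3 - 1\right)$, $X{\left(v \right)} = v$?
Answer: $908$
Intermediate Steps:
$d{\left(m \right)} = 2 + m$ ($d{\left(m \right)} = m + \left(3 - 1\right) = m + 2 = 2 + m$)
$u{\left(C,K \right)} = -10$ ($u{\left(C,K \right)} = \left(-2\right) 5 = -10$)
$- 91 u{\left(10,d{\left(5 \right)} \right)} - 2 = \left(-91\right) \left(-10\right) - 2 = 910 - 2 = 908$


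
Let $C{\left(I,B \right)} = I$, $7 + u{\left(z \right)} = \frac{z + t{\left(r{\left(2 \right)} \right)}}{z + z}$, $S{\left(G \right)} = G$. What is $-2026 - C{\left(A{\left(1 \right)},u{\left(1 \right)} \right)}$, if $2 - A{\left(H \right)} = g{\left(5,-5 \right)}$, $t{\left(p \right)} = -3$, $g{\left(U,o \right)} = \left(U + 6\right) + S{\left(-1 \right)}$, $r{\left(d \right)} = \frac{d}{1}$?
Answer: $-2018$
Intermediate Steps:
$r{\left(d \right)} = d$ ($r{\left(d \right)} = d 1 = d$)
$g{\left(U,o \right)} = 5 + U$ ($g{\left(U,o \right)} = \left(U + 6\right) - 1 = \left(6 + U\right) - 1 = 5 + U$)
$u{\left(z \right)} = -7 + \frac{-3 + z}{2 z}$ ($u{\left(z \right)} = -7 + \frac{z - 3}{z + z} = -7 + \frac{-3 + z}{2 z}$)
$A{\left(H \right)} = -8$ ($A{\left(H \right)} = 2 - \left(5 + 5\right) = 2 - 10 = -8$)
$-2026 - C{\left(A{\left(1 \right)},u{\left(1 \right)} \right)} = -2026 - -8 = -2026 + 8 = -2018$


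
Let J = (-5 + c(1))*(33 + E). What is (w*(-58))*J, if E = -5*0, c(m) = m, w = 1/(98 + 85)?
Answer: 2552/61 ≈ 41.836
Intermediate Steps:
w = 1/183 ≈ 0.0054645
E = 0
J = -132 (J = (-5 + 1)*(33 + 0) = -4*33 = -132)
(w*(-58))*J = ((1/183)*(-58))*(-132) = -58/183*(-132) = 2552/61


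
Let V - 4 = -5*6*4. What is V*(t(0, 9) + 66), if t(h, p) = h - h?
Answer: -7656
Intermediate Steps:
t(h, p) = 0
V = -116 (V = 4 - 5*6*4 = 4 - 30*4 = 4 - 120 = -116)
V*(t(0, 9) + 66) = -116*(0 + 66) = -116*66 = -7656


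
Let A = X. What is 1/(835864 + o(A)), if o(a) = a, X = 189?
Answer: 1/836053 ≈ 1.1961e-6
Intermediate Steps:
A = 189
1/(835864 + o(A)) = 1/(835864 + 189) = 1/836053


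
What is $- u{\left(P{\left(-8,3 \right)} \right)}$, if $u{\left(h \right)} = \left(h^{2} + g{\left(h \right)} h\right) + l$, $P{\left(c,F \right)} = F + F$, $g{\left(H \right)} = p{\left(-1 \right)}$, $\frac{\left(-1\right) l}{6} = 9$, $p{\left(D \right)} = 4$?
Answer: $-6$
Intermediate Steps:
$l = -54$ ($l = \left(-6\right) 9 = -54$)
$g{\left(H \right)} = 4$
$P{\left(c,F \right)} = 2 F$
$u{\left(h \right)} = -54 + h^{2} + 4 h$ ($u{\left(h \right)} = \left(h^{2} + 4 h\right) - 54 = -54 + h^{2} + 4 h$)
$- u{\left(P{\left(-8,3 \right)} \right)} = - (-54 + \left(2 \cdot 3\right)^{2} + 4 \cdot 2 \cdot 3) = - (-54 + 6^{2} + 4 \cdot 6) = - (-54 + 36 + 24) = \left(-1\right) 6 = -6$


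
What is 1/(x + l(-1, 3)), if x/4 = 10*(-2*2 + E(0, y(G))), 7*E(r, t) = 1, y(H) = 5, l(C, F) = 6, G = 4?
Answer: -7/1038 ≈ -0.0067437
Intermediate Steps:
E(r, t) = 1/7 (E(r, t) = (1/7)*1 = 1/7)
x = -1080/7 (x = 4*(10*(-2*2 + 1/7)) = 4*(10*(-4 + 1/7)) = 4*(10*(-27/7)) = 4*(-270/7) = -1080/7 ≈ -154.29)
1/(x + l(-1, 3)) = 1/(-1080/7 + 6) = 1/(-1038/7) = -7/1038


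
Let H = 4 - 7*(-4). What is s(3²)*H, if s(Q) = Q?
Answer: 288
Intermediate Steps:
H = 32 (H = 4 + 28 = 32)
s(3²)*H = 3²*32 = 9*32 = 288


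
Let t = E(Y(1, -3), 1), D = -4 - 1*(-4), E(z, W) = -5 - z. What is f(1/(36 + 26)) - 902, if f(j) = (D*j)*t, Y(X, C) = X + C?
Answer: -902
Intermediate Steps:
Y(X, C) = C + X
D = 0 (D = -4 + 4 = 0)
t = -3 (t = -5 - (-3 + 1) = -5 - 1*(-2) = -5 + 2 = -3)
f(j) = 0 (f(j) = (0*j)*(-3) = 0*(-3) = 0)
f(1/(36 + 26)) - 902 = 0 - 902 = -902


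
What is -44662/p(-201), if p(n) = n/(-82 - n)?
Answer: 5314778/201 ≈ 26442.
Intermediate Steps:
-44662/p(-201) = -44662/((-1*(-201)/(82 - 201))) = -44662/((-1*(-201)/(-119))) = -44662/((-1*(-201)*(-1/119))) = -44662/(-201/119) = -44662*(-119/201) = 5314778/201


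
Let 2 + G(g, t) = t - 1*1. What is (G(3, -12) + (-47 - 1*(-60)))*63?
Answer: -126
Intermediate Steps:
G(g, t) = -3 + t (G(g, t) = -2 + (t - 1*1) = -2 + (t - 1) = -2 + (-1 + t) = -3 + t)
(G(3, -12) + (-47 - 1*(-60)))*63 = ((-3 - 12) + (-47 - 1*(-60)))*63 = (-15 + (-47 + 60))*63 = (-15 + 13)*63 = -2*63 = -126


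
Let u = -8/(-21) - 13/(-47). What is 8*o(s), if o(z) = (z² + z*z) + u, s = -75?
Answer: 88835192/987 ≈ 90005.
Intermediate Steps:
u = 649/987 (u = -8*(-1/21) - 13*(-1/47) = 8/21 + 13/47 = 649/987 ≈ 0.65755)
o(z) = 649/987 + 2*z² (o(z) = (z² + z*z) + 649/987 = (z² + z²) + 649/987 = 2*z² + 649/987 = 649/987 + 2*z²)
8*o(s) = 8*(649/987 + 2*(-75)²) = 8*(649/987 + 2*5625) = 8*(649/987 + 11250) = 8*(11104399/987) = 88835192/987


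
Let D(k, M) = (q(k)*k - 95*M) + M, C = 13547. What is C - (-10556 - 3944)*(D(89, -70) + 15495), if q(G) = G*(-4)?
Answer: -139316953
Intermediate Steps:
q(G) = -4*G
D(k, M) = -94*M - 4*k² (D(k, M) = ((-4*k)*k - 95*M) + M = (-4*k² - 95*M) + M = (-95*M - 4*k²) + M = -94*M - 4*k²)
C - (-10556 - 3944)*(D(89, -70) + 15495) = 13547 - (-10556 - 3944)*((-94*(-70) - 4*89²) + 15495) = 13547 - (-14500)*((6580 - 4*7921) + 15495) = 13547 - (-14500)*((6580 - 31684) + 15495) = 13547 - (-14500)*(-25104 + 15495) = 13547 - (-14500)*(-9609) = 13547 - 1*139330500 = 13547 - 139330500 = -139316953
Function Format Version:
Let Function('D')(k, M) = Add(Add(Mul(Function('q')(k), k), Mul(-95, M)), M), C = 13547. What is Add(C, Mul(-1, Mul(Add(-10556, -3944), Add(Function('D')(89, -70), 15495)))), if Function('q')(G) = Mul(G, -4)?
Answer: -139316953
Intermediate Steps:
Function('q')(G) = Mul(-4, G)
Function('D')(k, M) = Add(Mul(-94, M), Mul(-4, Pow(k, 2))) (Function('D')(k, M) = Add(Add(Mul(Mul(-4, k), k), Mul(-95, M)), M) = Add(Add(Mul(-4, Pow(k, 2)), Mul(-95, M)), M) = Add(Add(Mul(-95, M), Mul(-4, Pow(k, 2))), M) = Add(Mul(-94, M), Mul(-4, Pow(k, 2))))
Add(C, Mul(-1, Mul(Add(-10556, -3944), Add(Function('D')(89, -70), 15495)))) = Add(13547, Mul(-1, Mul(Add(-10556, -3944), Add(Add(Mul(-94, -70), Mul(-4, Pow(89, 2))), 15495)))) = Add(13547, Mul(-1, Mul(-14500, Add(Add(6580, Mul(-4, 7921)), 15495)))) = Add(13547, Mul(-1, Mul(-14500, Add(Add(6580, -31684), 15495)))) = Add(13547, Mul(-1, Mul(-14500, Add(-25104, 15495)))) = Add(13547, Mul(-1, Mul(-14500, -9609))) = Add(13547, Mul(-1, 139330500)) = Add(13547, -139330500) = -139316953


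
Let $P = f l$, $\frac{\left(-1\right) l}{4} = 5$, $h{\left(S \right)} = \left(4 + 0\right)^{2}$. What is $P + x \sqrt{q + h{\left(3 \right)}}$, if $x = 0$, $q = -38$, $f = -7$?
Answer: $140$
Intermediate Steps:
$h{\left(S \right)} = 16$ ($h{\left(S \right)} = 4^{2} = 16$)
$l = -20$ ($l = \left(-4\right) 5 = -20$)
$P = 140$ ($P = \left(-7\right) \left(-20\right) = 140$)
$P + x \sqrt{q + h{\left(3 \right)}} = 140 + 0 \sqrt{-38 + 16} = 140 + 0 \sqrt{-22} = 140 + 0 i \sqrt{22} = 140 + 0 = 140$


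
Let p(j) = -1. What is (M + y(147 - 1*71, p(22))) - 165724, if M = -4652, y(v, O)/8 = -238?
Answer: -172280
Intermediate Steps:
y(v, O) = -1904 (y(v, O) = 8*(-238) = -1904)
(M + y(147 - 1*71, p(22))) - 165724 = (-4652 - 1904) - 165724 = -6556 - 165724 = -172280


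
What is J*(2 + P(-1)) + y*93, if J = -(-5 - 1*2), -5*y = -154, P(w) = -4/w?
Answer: 14532/5 ≈ 2906.4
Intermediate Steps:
y = 154/5 (y = -1/5*(-154) = 154/5 ≈ 30.800)
J = 7 (J = -(-5 - 2) = -1*(-7) = 7)
J*(2 + P(-1)) + y*93 = 7*(2 - 4/(-1)) + (154/5)*93 = 7*(2 - 4*(-1)) + 14322/5 = 7*(2 + 4) + 14322/5 = 7*6 + 14322/5 = 42 + 14322/5 = 14532/5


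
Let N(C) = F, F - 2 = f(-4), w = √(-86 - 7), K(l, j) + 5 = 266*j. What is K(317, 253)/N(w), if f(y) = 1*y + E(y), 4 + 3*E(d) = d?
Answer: -201879/14 ≈ -14420.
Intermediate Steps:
K(l, j) = -5 + 266*j
E(d) = -4/3 + d/3
w = I*√93 (w = √(-93) = I*√93 ≈ 9.6436*I)
f(y) = -4/3 + 4*y/3 (f(y) = 1*y + (-4/3 + y/3) = y + (-4/3 + y/3) = -4/3 + 4*y/3)
F = -14/3 (F = 2 + (-4/3 + (4/3)*(-4)) = 2 + (-4/3 - 16/3) = 2 - 20/3 = -14/3 ≈ -4.6667)
N(C) = -14/3
K(317, 253)/N(w) = (-5 + 266*253)/(-14/3) = (-5 + 67298)*(-3/14) = 67293*(-3/14) = -201879/14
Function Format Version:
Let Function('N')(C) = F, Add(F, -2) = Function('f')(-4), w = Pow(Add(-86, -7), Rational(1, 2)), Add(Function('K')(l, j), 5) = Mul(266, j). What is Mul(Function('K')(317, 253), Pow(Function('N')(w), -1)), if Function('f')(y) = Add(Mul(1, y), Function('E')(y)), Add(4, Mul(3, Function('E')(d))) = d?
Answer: Rational(-201879, 14) ≈ -14420.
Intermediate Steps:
Function('K')(l, j) = Add(-5, Mul(266, j))
Function('E')(d) = Add(Rational(-4, 3), Mul(Rational(1, 3), d))
w = Mul(I, Pow(93, Rational(1, 2))) (w = Pow(-93, Rational(1, 2)) = Mul(I, Pow(93, Rational(1, 2))) ≈ Mul(9.6436, I))
Function('f')(y) = Add(Rational(-4, 3), Mul(Rational(4, 3), y)) (Function('f')(y) = Add(Mul(1, y), Add(Rational(-4, 3), Mul(Rational(1, 3), y))) = Add(y, Add(Rational(-4, 3), Mul(Rational(1, 3), y))) = Add(Rational(-4, 3), Mul(Rational(4, 3), y)))
F = Rational(-14, 3) (F = Add(2, Add(Rational(-4, 3), Mul(Rational(4, 3), -4))) = Add(2, Add(Rational(-4, 3), Rational(-16, 3))) = Add(2, Rational(-20, 3)) = Rational(-14, 3) ≈ -4.6667)
Function('N')(C) = Rational(-14, 3)
Mul(Function('K')(317, 253), Pow(Function('N')(w), -1)) = Mul(Add(-5, Mul(266, 253)), Pow(Rational(-14, 3), -1)) = Mul(Add(-5, 67298), Rational(-3, 14)) = Mul(67293, Rational(-3, 14)) = Rational(-201879, 14)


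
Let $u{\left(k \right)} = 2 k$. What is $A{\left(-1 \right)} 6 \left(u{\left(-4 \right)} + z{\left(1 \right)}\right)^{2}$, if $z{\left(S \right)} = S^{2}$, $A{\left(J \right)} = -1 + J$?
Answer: $-588$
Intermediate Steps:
$A{\left(-1 \right)} 6 \left(u{\left(-4 \right)} + z{\left(1 \right)}\right)^{2} = \left(-1 - 1\right) 6 \left(2 \left(-4\right) + 1^{2}\right)^{2} = \left(-2\right) 6 \left(-8 + 1\right)^{2} = - 12 \left(-7\right)^{2} = \left(-12\right) 49 = -588$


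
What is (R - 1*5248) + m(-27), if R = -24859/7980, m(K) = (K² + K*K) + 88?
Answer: -29566819/7980 ≈ -3705.1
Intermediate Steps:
m(K) = 88 + 2*K² (m(K) = (K² + K²) + 88 = 2*K² + 88 = 88 + 2*K²)
R = -24859/7980 (R = -24859*1/7980 = -24859/7980 ≈ -3.1152)
(R - 1*5248) + m(-27) = (-24859/7980 - 1*5248) + (88 + 2*(-27)²) = (-24859/7980 - 5248) + (88 + 2*729) = -41903899/7980 + (88 + 1458) = -41903899/7980 + 1546 = -29566819/7980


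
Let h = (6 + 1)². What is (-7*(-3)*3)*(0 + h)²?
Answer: 151263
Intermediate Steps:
h = 49 (h = 7² = 49)
(-7*(-3)*3)*(0 + h)² = (-7*(-3)*3)*(0 + 49)² = (21*3)*49² = 63*2401 = 151263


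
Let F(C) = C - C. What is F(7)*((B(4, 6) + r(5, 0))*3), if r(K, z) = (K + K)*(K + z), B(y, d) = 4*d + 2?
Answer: 0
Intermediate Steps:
B(y, d) = 2 + 4*d
r(K, z) = 2*K*(K + z) (r(K, z) = (2*K)*(K + z) = 2*K*(K + z))
F(C) = 0
F(7)*((B(4, 6) + r(5, 0))*3) = 0*(((2 + 4*6) + 2*5*(5 + 0))*3) = 0*(((2 + 24) + 2*5*5)*3) = 0*((26 + 50)*3) = 0*(76*3) = 0*228 = 0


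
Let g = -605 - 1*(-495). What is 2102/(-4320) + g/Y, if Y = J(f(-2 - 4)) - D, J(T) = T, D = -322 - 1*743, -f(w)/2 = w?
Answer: -456509/775440 ≈ -0.58871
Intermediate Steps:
f(w) = -2*w
g = -110 (g = -605 + 495 = -110)
D = -1065 (D = -322 - 743 = -1065)
Y = 1077 (Y = -2*(-2 - 4) - 1*(-1065) = -2*(-6) + 1065 = 12 + 1065 = 1077)
2102/(-4320) + g/Y = 2102/(-4320) - 110/1077 = 2102*(-1/4320) - 110*1/1077 = -1051/2160 - 110/1077 = -456509/775440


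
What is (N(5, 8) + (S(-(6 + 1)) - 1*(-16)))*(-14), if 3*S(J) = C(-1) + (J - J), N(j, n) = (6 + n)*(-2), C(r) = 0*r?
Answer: 168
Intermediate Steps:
C(r) = 0
N(j, n) = -12 - 2*n
S(J) = 0 (S(J) = (0 + (J - J))/3 = (0 + 0)/3 = (⅓)*0 = 0)
(N(5, 8) + (S(-(6 + 1)) - 1*(-16)))*(-14) = ((-12 - 2*8) + (0 - 1*(-16)))*(-14) = ((-12 - 16) + (0 + 16))*(-14) = (-28 + 16)*(-14) = -12*(-14) = 168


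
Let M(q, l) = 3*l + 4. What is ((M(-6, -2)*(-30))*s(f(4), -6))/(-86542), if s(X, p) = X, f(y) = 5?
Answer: -150/43271 ≈ -0.0034665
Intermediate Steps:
M(q, l) = 4 + 3*l
((M(-6, -2)*(-30))*s(f(4), -6))/(-86542) = (((4 + 3*(-2))*(-30))*5)/(-86542) = (((4 - 6)*(-30))*5)*(-1/86542) = (-2*(-30)*5)*(-1/86542) = (60*5)*(-1/86542) = 300*(-1/86542) = -150/43271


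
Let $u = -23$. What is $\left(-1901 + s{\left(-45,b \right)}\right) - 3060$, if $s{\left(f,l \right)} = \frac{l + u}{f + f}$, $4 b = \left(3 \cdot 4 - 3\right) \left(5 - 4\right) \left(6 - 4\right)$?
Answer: $- \frac{892943}{180} \approx -4960.8$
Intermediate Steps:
$b = \frac{9}{2}$ ($b = \frac{\left(3 \cdot 4 - 3\right) \left(5 - 4\right) \left(6 - 4\right)}{4} = \frac{\left(12 - 3\right) 1 \cdot 2}{4} = \frac{9 \cdot 2}{4} = \frac{1}{4} \cdot 18 = \frac{9}{2} \approx 4.5$)
$s{\left(f,l \right)} = \frac{-23 + l}{2 f}$ ($s{\left(f,l \right)} = \frac{l - 23}{f + f} = \frac{-23 + l}{2 f}$)
$\left(-1901 + s{\left(-45,b \right)}\right) - 3060 = \left(-1901 + \frac{-23 + \frac{9}{2}}{2 \left(-45\right)}\right) - 3060 = \left(-1901 + \frac{1}{2} \left(- \frac{1}{45}\right) \left(- \frac{37}{2}\right)\right) - 3060 = \left(-1901 + \frac{37}{180}\right) - 3060 = - \frac{342143}{180} - 3060 = - \frac{892943}{180}$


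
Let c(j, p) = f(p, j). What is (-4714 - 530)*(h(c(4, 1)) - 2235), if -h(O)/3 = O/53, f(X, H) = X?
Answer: 621193752/53 ≈ 1.1721e+7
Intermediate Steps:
c(j, p) = p
h(O) = -3*O/53
(-4714 - 530)*(h(c(4, 1)) - 2235) = (-4714 - 530)*(-3/53*1 - 2235) = -5244*(-3/53 - 2235) = -5244*(-118458/53) = 621193752/53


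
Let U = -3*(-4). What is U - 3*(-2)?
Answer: 18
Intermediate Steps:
U = 12
U - 3*(-2) = 12 - 3*(-2) = 12 + 6 = 18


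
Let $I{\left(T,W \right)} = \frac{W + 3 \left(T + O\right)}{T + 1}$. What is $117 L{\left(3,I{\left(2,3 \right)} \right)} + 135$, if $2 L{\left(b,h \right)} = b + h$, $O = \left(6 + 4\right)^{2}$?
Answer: $6336$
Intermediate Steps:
$O = 100$ ($O = 10^{2} = 100$)
$I{\left(T,W \right)} = \frac{300 + W + 3 T}{1 + T}$ ($I{\left(T,W \right)} = \frac{W + 3 \left(T + 100\right)}{T + 1} = \frac{W + 3 \left(100 + T\right)}{1 + T} = \frac{W + \left(300 + 3 T\right)}{1 + T} = \frac{300 + W + 3 T}{1 + T}$)
$L{\left(b,h \right)} = \frac{b}{2} + \frac{h}{2}$ ($L{\left(b,h \right)} = \frac{b + h}{2} = \frac{b}{2} + \frac{h}{2}$)
$117 L{\left(3,I{\left(2,3 \right)} \right)} + 135 = 117 \left(\frac{1}{2} \cdot 3 + \frac{\frac{1}{1 + 2} \left(300 + 3 + 3 \cdot 2\right)}{2}\right) + 135 = 117 \left(\frac{3}{2} + \frac{\frac{1}{3} \left(300 + 3 + 6\right)}{2}\right) + 135 = 117 \left(\frac{3}{2} + \frac{\frac{1}{3} \cdot 309}{2}\right) + 135 = 117 \left(\frac{3}{2} + \frac{1}{2} \cdot 103\right) + 135 = 117 \left(\frac{3}{2} + \frac{103}{2}\right) + 135 = 117 \cdot 53 + 135 = 6201 + 135 = 6336$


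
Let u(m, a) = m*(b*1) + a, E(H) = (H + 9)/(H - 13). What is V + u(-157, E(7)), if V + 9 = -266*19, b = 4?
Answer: -17081/3 ≈ -5693.7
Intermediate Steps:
E(H) = (9 + H)/(-13 + H)
V = -5063 (V = -9 - 266*19 = -9 - 5054 = -5063)
u(m, a) = a + 4*m (u(m, a) = m*(4*1) + a = m*4 + a = 4*m + a = a + 4*m)
V + u(-157, E(7)) = -5063 + ((9 + 7)/(-13 + 7) + 4*(-157)) = -5063 + (16/(-6) - 628) = -5063 + (-⅙*16 - 628) = -5063 + (-8/3 - 628) = -5063 - 1892/3 = -17081/3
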